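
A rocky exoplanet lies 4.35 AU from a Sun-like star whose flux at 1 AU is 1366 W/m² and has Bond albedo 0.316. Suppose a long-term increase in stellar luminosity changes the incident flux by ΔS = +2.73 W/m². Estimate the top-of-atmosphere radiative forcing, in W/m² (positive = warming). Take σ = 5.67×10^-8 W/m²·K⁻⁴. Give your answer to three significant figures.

0.467 W/m²

By the inverse-square law, S = 1366/4.35² = 72.19 W/m².
TOA radiative forcing: ΔF = (1−α)ΔS/4 = 0.684·(+2.73)/4 = 0.4668 W/m².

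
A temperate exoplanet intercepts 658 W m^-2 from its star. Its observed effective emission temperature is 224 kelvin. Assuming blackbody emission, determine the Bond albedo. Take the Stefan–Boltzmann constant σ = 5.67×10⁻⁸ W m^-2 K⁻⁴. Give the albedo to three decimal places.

Rearranging the radiative balance, α = 1 − 4σT⁴/S.
4σT⁴ = 4·5.67×10⁻⁸·(224)⁴ = 571.0 W m^-2.
1−α = 571.0/658.0 = 0.8678, so α = 0.1322.

0.132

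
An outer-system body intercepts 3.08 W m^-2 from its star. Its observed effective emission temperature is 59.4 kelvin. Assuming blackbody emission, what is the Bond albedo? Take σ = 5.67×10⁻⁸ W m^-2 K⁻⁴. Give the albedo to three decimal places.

0.083

Energy balance: S(1−α)/4 = σT⁴, so 1−α = 4σT⁴/S.
σT⁴ = 0.7059 W m^-2, so 4σT⁴ = 2.824 W m^-2.
Hence α = 1 − 2.824/3.080 = 0.0833.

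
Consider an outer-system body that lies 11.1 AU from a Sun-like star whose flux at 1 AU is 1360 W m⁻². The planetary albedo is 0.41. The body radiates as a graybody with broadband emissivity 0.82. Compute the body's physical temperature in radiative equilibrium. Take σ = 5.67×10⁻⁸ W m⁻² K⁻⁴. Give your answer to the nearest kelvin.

77 kelvin

Flux at the orbit: S = 1360/(11.1)² = 11.04 W m⁻².
Averaging over the sphere, the absorbed flux is S(1−α)/4 = 1.628 W m⁻².
Equating to εσT⁴ with ε = 0.82: T = (1.628/0.82σ)^(1/4) = 76.93 K.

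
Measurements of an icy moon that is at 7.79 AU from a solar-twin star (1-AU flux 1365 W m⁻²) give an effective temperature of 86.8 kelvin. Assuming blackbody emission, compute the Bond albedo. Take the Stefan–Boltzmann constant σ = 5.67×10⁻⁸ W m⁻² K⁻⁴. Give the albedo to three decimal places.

0.428

Irradiance scales as 1/d², so S = 1365 W m⁻² × (1/7.79)² = 22.49 W m⁻².
From σT⁴ = S(1−α)/4 we invert for α: 1−α = 4σT⁴/S.
4σT⁴ = 4·5.67×10⁻⁸·(86.8)⁴ = 12.87 W m⁻².
1−α = 12.87/22.49 = 0.5724, so α = 0.4276.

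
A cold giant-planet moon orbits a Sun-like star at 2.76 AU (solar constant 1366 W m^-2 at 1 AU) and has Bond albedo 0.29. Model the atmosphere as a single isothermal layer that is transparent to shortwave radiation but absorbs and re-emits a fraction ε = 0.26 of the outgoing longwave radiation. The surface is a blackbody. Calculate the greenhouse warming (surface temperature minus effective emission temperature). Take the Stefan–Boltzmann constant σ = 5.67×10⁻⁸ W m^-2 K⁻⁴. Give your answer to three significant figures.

5.45 K

Irradiance scales as 1/d², so S = 1366 W m^-2 × (1/2.76)² = 179.3 W m^-2.
The planet radiates to space at T_e = [S(1−α)/(4σ)]^(1/4) = 153.9 K.
For a single slab of emissivity ε, T_s⁴ = 2T_e⁴/(2−ε); thus T_s = 153.9·(1.149)^(1/4) = 159.4 K.
Greenhouse warming: T_s − T_e = 5.453 K.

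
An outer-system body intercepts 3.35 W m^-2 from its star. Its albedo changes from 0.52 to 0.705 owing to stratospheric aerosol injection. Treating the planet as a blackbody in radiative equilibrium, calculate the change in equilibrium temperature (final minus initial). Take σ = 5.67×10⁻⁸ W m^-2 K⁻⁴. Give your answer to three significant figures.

-5.91 K

Initial: T₁ = [S(1−0.52)/(4σ)]^(1/4) = 51.60 K.
With α = 0.705, T₂ = 45.69 K.
ΔT = T₂ − T₁ = -5.913 K.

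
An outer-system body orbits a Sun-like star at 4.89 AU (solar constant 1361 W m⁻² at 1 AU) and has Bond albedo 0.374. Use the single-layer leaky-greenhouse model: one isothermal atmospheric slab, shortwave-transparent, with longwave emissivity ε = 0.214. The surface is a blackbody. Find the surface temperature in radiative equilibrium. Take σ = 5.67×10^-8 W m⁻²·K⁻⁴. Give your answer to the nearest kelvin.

115 kelvin

By the inverse-square law, S = 1361/4.89² = 56.92 W m⁻².
Effective emission temperature (TOA balance): σT_e⁴ = S(1−α)/4 = 8.907 W m⁻² → T_e = 112.0 K.
The surface balance (absorbed SW + ε·downward IR = σT_s⁴) with T_a⁴ = T_s⁴/2 reduces to T_s = T_e·[2/(2−ε)]^¼ = 115.2 K.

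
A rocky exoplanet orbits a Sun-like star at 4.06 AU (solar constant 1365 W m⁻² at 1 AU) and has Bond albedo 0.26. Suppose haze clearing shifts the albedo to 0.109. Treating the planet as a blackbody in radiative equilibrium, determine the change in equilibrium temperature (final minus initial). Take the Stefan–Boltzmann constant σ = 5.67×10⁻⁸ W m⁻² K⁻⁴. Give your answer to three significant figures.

6.09 K

Irradiance scales as 1/d², so S = 1365 W m⁻² × (1/4.06)² = 82.81 W m⁻².
Initial: T₁ = [S(1−0.26)/(4σ)]^(1/4) = 128.2 K.
Final:   T₂ = [S(1−0.109)/(4σ)]^(1/4) = 134.3 K.
Change: 134.3 − 128.2 = 6.092 K.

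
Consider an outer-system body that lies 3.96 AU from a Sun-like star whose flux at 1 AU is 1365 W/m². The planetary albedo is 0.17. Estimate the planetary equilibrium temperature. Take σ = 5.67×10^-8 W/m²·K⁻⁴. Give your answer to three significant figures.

134 K

Irradiance scales as 1/d², so S = 1365 W/m² × (1/3.96)² = 87.04 W/m².
The planet absorbs (1−α)S over its disc πR² and re-emits over 4πR², so the mean absorbed flux is (1−0.17)·87.04/4 = 18.06 W/m².
Set σT⁴ = 18.06 → T = (18.06/σ)^(1/4) = 133.6 K.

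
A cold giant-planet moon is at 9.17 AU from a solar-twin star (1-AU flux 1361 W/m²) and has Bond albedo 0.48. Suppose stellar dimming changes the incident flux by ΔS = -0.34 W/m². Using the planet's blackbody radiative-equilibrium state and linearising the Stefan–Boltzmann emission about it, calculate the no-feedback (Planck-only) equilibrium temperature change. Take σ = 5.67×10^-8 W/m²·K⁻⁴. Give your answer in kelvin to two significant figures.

-0.41 K

Flux at the orbit: S = 1361/(9.17)² = 16.19 W/m².
The baseline emission temperature is T_e = 78.05 K.
Only a fraction (1−α) is absorbed and it's spread over 4πR², so ΔF = (1−α)ΔS/4 = -0.04420 W/m².
Linearising σT⁴ gives d(σT⁴)/dT = 4σT_e³ = 0.1078 W/m² per K.
ΔT₀ = ΔF/λ_P = -0.04420/0.1078 = -0.410 K.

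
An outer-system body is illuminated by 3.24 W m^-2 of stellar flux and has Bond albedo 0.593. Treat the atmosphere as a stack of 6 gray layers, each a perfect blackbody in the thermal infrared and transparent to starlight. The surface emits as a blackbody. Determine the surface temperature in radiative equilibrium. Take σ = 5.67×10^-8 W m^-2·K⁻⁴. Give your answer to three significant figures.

The effective emission temperature is T_e = [S(1−α)/(4σ)]^¼ = 49.10 K.
For an N-layer opaque stack, T_s⁴ = (N+1)T_e⁴, hence T_s = (7)^(1/4)×49.10 K = 79.87 K.

79.9 K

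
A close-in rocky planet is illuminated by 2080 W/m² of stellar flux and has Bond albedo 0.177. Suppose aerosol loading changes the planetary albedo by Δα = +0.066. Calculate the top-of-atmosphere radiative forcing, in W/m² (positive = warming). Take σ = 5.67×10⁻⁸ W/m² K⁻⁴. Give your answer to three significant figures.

-34.3 W/m²

TOA radiative forcing: ΔF = −S·Δα/4 = −2080·(+0.066)/4 = -34.32 W/m².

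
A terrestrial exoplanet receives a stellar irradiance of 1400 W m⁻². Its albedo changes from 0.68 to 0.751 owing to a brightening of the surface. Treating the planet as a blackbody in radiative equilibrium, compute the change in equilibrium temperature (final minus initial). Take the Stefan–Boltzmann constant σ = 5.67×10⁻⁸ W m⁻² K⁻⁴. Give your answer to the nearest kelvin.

-13 K

Before: T₁ = [1400·0.32/(4σ)]^(1/4) = 210.8 K.
With α = 0.751, T₂ = 198.0 K.
ΔT = T₂ − T₁ = -12.82 K.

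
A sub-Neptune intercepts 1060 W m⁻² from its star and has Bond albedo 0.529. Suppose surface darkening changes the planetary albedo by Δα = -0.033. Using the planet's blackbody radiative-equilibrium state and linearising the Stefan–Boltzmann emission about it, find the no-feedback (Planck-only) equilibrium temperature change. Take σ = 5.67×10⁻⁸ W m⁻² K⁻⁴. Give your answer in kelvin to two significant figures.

The baseline emission temperature is T_e = 216.6 K.
ΔF = −(S/4)Δα = −(1060/4)×(-0.033) = 8.745 W m⁻².
Linearising σT⁴ gives d(σT⁴)/dT = 4σT_e³ = 2.305 W m⁻² per K.
Hence the no-feedback warming is ΔF/(4σT_e³) = 3.79 K.

3.8 kelvin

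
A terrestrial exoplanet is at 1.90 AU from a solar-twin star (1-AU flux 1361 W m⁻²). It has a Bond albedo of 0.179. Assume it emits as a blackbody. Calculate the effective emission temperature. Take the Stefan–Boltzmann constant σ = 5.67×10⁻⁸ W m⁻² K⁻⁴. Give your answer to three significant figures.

By the inverse-square law, S = 1361/1.90² = 377.0 W m⁻².
Absorbed flux (global mean): S(1−α)/4 = 377.0·0.821/4 = 77.38 W m⁻².
Set σT⁴ = 77.38 → T = (77.38/σ)^(1/4) = 192.2 K.

192 K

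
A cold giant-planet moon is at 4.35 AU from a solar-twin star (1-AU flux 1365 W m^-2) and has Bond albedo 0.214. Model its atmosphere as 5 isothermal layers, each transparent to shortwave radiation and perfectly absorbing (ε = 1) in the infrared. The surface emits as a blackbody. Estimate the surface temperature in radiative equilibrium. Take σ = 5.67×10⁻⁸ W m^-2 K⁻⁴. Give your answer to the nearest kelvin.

By the inverse-square law, S = 1365/4.35² = 72.14 W m^-2.
OLR = S(1−α)/4 = 14.17 W m^-2; the top layer radiates at T_e = 125.7 K.
Layer-by-layer balance gives σT_s⁴ = (N+1)σT_e⁴, so T_s = 6^¼·125.7 = 196.8 K.

197 K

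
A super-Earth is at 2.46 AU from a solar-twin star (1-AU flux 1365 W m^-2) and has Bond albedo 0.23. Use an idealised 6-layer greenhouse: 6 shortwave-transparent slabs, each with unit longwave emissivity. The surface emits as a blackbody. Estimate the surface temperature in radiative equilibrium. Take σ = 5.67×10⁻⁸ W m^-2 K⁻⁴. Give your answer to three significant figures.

271 K

Irradiance scales as 1/d², so S = 1365 W m^-2 × (1/2.46)² = 225.6 W m^-2.
The effective emission temperature is T_e = [S(1−α)/(4σ)]^¼ = 166.4 K.
With N = 6 opaque layers, T_s = (N+1)^(1/4)·T_e = 7^(1/4)·166.4 = 270.6 K.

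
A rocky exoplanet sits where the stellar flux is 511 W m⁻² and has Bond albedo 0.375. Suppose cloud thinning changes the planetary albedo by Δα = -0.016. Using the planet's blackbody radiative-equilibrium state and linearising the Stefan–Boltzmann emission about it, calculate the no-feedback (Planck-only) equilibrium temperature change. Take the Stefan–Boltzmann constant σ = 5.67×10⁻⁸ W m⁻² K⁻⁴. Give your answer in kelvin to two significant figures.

1.2 K

The baseline emission temperature is T_e = 193.7 K.
ΔF = −(S/4)Δα = −(511.0/4)×(-0.016) = 2.044 W m⁻².
Linearising σT⁴ gives d(σT⁴)/dT = 4σT_e³ = 1.649 W m⁻² per K.
Hence the no-feedback warming is ΔF/(4σT_e³) = 1.24 K.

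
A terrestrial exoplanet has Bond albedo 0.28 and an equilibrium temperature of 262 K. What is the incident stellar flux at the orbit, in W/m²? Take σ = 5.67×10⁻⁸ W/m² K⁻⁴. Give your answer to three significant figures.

1480 W/m²

From S(1−α)/4 = σT⁴: S = 4σT⁴/(1−α).
The emitted flux is σT⁴ = 267.2 W/m².
S = 4·267.2/0.72 = 1484 W/m².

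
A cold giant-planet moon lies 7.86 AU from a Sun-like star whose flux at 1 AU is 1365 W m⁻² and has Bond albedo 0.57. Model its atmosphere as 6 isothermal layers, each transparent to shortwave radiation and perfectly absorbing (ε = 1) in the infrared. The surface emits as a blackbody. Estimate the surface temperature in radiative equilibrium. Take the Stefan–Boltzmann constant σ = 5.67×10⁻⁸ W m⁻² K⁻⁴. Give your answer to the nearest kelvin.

131 kelvin

Flux at the orbit: S = 1365/(7.86)² = 22.09 W m⁻².
The effective emission temperature is T_e = [S(1−α)/(4σ)]^¼ = 80.45 K.
For an N-layer opaque stack, T_s⁴ = (N+1)T_e⁴, hence T_s = (7)^(1/4)×80.45 K = 130.9 K.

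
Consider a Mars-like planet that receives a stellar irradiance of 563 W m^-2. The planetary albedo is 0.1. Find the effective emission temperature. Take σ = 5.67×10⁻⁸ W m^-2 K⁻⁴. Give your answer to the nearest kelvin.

Averaging over the sphere, the absorbed flux is S(1−α)/4 = 126.7 W m^-2.
Set σT⁴ = 126.7 → T = (126.7/σ)^(1/4) = 217.4 K.

217 K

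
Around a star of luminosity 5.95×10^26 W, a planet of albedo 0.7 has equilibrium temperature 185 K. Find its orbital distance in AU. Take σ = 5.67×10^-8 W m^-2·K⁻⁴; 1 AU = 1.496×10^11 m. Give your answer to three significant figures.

Required flux: S = 4σT⁴/(1−α) = 885.5 W m^-2.
S = L/(4πd²) → d = √(L/4πS) = √(5.95×10^26/(4π·885.5)) = 2.312×10^11 m = 1.546 AU.

1.55 AU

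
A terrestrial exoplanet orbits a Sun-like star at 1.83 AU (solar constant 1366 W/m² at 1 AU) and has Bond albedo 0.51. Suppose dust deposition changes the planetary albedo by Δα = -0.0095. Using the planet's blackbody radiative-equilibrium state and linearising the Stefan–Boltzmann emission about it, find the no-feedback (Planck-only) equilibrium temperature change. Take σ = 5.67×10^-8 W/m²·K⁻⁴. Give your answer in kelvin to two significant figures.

0.84 kelvin

Irradiance scales as 1/d², so S = 1366 W/m² × (1/1.83)² = 407.9 W/m².
Unperturbed T_e = [407.9·(1−0.51)/(4σ)]^¼ = 172.3 K.
The change in absorbed flux is Δ[S(1−α)/4] = −SΔα/4 = 0.9688 W/m².
The Planck feedback parameter is 4σT_e³ = 1.160 W/m²/K.
So ΔT₀ = 0.9688/1.160 = 0.835 K.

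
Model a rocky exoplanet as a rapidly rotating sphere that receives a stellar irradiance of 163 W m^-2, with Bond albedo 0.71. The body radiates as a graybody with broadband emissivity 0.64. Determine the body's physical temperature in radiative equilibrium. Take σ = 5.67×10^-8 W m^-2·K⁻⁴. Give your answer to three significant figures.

The planet absorbs (1−α)S over its disc πR² and re-emits over 4πR², so the mean absorbed flux is (1−0.71)·163.0/4 = 11.82 W m^-2.
Radiative balance εσT⁴ = 11.82 gives T = [11.82/(0.64·σ)]^(1/4) = 134.3 K.

134 K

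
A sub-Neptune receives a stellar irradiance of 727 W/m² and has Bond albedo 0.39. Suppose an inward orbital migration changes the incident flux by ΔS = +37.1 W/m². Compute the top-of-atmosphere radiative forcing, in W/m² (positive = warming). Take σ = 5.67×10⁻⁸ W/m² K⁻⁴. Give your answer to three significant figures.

5.66 W/m²

TOA radiative forcing: ΔF = (1−α)ΔS/4 = 0.61·(+37.1)/4 = 5.658 W/m².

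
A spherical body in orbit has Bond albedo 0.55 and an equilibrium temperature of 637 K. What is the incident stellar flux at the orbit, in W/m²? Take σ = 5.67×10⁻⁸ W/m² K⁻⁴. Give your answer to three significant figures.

Invert the energy balance for S: S = 4σT⁴/(1−α).
σT⁴ = 5.67×10⁻⁸·(637)⁴ = 9336 W/m².
S = 4·9336/0.45 = 82980 W/m².

83000 W/m²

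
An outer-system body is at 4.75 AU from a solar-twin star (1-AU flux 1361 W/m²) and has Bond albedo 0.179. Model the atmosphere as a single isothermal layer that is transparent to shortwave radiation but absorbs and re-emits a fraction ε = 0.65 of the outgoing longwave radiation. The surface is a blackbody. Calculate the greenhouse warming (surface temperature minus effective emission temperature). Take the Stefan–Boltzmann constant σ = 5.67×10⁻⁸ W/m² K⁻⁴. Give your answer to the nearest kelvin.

13 K

By the inverse-square law, S = 1361/4.75² = 60.32 W/m².
The planet radiates to space at T_e = [S(1−α)/(4σ)]^(1/4) = 121.6 K.
The surface balance (absorbed SW + ε·downward IR = σT_s⁴) with T_a⁴ = T_s⁴/2 reduces to T_s = T_e·[2/(2−ε)]^¼ = 134.1 K.
T_s − T_e = 134.1 − 121.6 = 12.55 K.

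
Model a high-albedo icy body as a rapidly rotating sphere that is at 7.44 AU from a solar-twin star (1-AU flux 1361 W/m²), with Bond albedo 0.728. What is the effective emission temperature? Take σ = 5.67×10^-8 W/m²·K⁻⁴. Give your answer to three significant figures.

73.7 kelvin

Irradiance scales as 1/d², so S = 1361 W/m² × (1/7.44)² = 24.59 W/m².
Absorbed flux (global mean): S(1−α)/4 = 24.59·0.272/4 = 1.672 W/m².
Balancing against σT⁴: T = (1.672/5.67×10⁻⁸)^(1/4) = 73.69 K.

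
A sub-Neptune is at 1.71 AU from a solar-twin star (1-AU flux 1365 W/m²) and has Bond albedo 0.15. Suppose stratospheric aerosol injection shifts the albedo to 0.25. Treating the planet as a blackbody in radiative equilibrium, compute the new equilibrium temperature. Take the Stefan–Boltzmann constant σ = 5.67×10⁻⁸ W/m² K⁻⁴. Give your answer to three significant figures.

198 K

Flux at the orbit: S = 1365/(1.71)² = 466.8 W/m².
New equilibrium: T₂ = [(1−0.25)·466.8/(4σ)]^(1/4) = 198.2 K.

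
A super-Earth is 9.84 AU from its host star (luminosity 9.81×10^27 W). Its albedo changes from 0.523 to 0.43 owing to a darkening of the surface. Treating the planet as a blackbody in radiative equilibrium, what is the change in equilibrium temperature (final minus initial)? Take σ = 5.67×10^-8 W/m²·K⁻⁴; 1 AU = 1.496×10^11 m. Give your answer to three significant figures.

7.55 K

d = 9.84 × 1.496×10^11 m = 1.472×10^12 m.
Flux at the orbit: S = L/(4πd²) = 9.81×10^27/(4π·(1.47×10^12)²) = 360.3 W/m².
Initial: T₁ = [S(1−0.523)/(4σ)]^(1/4) = 165.9 K.
After:  T₂ = [360.3·0.57/(4σ)]^(1/4) = 173.5 K.
Change: 173.5 − 165.9 = 7.555 K.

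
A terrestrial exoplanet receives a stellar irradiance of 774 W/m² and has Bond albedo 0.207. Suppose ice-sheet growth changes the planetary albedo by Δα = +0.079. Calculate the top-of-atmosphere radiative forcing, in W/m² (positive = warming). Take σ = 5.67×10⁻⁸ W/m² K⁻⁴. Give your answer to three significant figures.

TOA radiative forcing: ΔF = −S·Δα/4 = −774.0·(+0.079)/4 = -15.29 W/m².

-15.3 W/m²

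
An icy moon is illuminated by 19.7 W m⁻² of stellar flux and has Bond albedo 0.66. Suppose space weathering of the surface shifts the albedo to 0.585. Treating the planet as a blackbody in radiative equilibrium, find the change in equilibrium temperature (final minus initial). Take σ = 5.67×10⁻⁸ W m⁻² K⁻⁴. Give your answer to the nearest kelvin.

Initial: T₁ = [S(1−0.66)/(4σ)]^(1/4) = 73.72 K.
After:  T₂ = [19.70·0.415/(4σ)]^(1/4) = 77.49 K.
ΔT = T₂ − T₁ = 3.767 K.

4 K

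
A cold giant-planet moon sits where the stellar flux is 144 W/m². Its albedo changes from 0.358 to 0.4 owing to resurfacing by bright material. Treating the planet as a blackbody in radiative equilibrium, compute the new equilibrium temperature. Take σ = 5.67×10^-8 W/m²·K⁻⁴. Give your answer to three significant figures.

T₂ = [S(1−α₂)/(4σ)]^(1/4) = [144.0·0.6/(4σ)]^(1/4) = 139.7 K.

140 kelvin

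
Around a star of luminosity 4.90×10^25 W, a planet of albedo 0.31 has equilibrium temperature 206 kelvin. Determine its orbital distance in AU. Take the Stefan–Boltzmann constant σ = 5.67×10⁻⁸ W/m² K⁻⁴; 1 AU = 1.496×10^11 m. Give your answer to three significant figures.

0.543 AU

Energy balance gives S = 4σT⁴/(1−α) = 591.9 W/m².
Then d = [L/(4πS)]^(1/2) = 8.116×10^10 m, i.e. 0.5425 AU.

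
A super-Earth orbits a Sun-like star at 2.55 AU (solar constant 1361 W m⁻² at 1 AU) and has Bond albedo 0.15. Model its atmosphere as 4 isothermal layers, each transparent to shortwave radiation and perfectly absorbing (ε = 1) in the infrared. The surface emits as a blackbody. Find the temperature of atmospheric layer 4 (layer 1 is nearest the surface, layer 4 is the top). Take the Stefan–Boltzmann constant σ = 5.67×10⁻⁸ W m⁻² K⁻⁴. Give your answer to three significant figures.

Irradiance scales as 1/d², so S = 1361 W m⁻² × (1/2.55)² = 209.3 W m⁻².
Top-of-atmosphere balance: σT_e⁴ = S(1−α)/4 = 44.48 W m⁻² → T_e = 167.4 K.
The net upward flux σT_e⁴ is constant between every pair of levels, so T_k⁴ = (N+1−k)T_e⁴.
With k = 4: T_4 = (4+1−4)^¼·167.4 K = 167.4 K.

167 K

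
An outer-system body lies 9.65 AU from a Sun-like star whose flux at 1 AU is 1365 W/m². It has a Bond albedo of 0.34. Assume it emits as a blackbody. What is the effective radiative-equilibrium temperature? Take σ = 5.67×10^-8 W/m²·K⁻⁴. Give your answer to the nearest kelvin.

By the inverse-square law, S = 1365/9.65² = 14.66 W/m².
The planet absorbs (1−α)S over its disc πR² and re-emits over 4πR², so the mean absorbed flux is (1−0.34)·14.66/4 = 2.419 W/m².
Balancing against σT⁴: T = (2.419/5.67×10⁻⁸)^(1/4) = 80.82 K.

81 K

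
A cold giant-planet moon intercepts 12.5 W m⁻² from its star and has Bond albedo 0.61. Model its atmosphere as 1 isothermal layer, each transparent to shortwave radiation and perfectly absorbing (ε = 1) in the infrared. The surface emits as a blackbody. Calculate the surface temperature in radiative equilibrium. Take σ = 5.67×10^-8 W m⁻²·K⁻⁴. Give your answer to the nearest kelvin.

81 kelvin

Top-of-atmosphere balance: σT_e⁴ = S(1−α)/4 = 1.219 W m⁻² → T_e = 68.09 K.
With N = 1 opaque layers, T_s = (N+1)^(1/4)·T_e = 2^(1/4)·68.09 = 80.97 K.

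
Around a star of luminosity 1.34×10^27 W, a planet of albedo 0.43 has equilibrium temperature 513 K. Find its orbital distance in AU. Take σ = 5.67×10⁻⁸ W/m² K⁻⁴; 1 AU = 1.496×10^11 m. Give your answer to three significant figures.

0.416 AU

The flux needed for this T is 4σT⁴/(1−0.43) = 27560 W/m².
From L = 4πd²S, d = √(1.34×10^27/(4π·27560)) = 6.221×10^10 m = 0.4158 AU.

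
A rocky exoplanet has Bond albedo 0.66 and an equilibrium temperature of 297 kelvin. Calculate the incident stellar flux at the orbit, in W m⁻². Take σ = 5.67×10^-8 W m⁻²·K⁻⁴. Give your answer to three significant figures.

5190 W m⁻²

Invert the energy balance for S: S = 4σT⁴/(1−α).
The emitted flux is σT⁴ = 441.2 W m⁻².
S = 4·441.2/0.34 = 5190 W m⁻².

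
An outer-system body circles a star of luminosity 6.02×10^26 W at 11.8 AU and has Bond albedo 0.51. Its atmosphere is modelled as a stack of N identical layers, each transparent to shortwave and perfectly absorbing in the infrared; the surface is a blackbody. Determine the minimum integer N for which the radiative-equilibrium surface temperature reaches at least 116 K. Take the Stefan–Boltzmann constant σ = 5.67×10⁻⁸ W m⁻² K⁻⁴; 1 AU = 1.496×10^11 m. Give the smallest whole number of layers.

Orbital distance: d = 11.8 AU = 1.765×10^12 m.
Flux at the orbit: S = L/(4πd²) = 6.02×10^26/(4π·(1.77×10^12)²) = 15.37 W m⁻².
Top-of-atmosphere balance: σT_e⁴ = S(1−α)/4 = 1.883 W m⁻² → T_e = 75.92 K.
Since T_s⁴ = (N+1)T_e⁴, we need N ≥ (T_s/T_e)⁴ − 1 = 4.452.
The minimum whole number is N = 5.

5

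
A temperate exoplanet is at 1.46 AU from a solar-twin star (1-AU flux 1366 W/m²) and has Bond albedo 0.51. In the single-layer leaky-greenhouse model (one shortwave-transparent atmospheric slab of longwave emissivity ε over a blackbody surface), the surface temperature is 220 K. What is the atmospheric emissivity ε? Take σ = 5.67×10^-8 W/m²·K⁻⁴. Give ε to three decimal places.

By the inverse-square law, S = 1366/1.46² = 640.8 W/m².
Effective temperature: T_e = [S(1−α)/(4σ)]^(1/4) = 192.9 K.
T_s⁴ = T_e⁴·2/(2−ε) → ε = 2 − 2(T_e/T_s)⁴ = 2 − 2·(192.9/220)⁴ = 0.8179.

0.818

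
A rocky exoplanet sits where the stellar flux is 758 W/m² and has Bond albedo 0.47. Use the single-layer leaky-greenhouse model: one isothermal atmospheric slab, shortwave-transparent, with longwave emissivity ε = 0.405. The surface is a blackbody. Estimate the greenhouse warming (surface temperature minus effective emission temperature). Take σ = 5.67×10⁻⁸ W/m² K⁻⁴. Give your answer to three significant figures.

11.9 K

The planet radiates to space at T_e = [S(1−α)/(4σ)]^(1/4) = 205.2 K.
Surface balance with a leaky layer gives σT_s⁴ = σT_e⁴·2/(2−ε), so T_s = T_e·[2/(2−0.405)]^(1/4) = 217.1 K.
The atmosphere warms the surface by 11.94 K.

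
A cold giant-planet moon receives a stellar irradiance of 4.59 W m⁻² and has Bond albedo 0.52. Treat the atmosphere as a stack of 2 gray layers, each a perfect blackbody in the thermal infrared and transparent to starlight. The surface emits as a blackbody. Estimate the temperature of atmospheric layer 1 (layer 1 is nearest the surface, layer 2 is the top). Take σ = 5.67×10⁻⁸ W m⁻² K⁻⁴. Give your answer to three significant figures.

66.4 K

The effective emission temperature is T_e = [S(1−α)/(4σ)]^¼ = 55.83 K.
The net upward flux σT_e⁴ is constant between every pair of levels, so T_k⁴ = (N+1−k)T_e⁴.
With k = 1: T_1 = (2+1−1)^¼·55.83 K = 66.39 K.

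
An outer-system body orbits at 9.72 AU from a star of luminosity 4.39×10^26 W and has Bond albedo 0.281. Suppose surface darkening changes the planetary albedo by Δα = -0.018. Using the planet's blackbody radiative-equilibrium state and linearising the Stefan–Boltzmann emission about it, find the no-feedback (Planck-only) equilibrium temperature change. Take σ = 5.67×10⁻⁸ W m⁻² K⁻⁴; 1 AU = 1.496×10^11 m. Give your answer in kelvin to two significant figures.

d = 9.72 × 1.496×10^11 m = 1.454×10^12 m.
S = L/(4πd²) = 16.52 W m⁻².
The baseline emission temperature is T_e = 85.07 K.
ΔF = −(S/4)Δα = −(16.52/4)×(-0.018) = 0.07435 W m⁻².
The Planck feedback parameter is 4σT_e³ = 0.1396 W m⁻²/K.
ΔT₀ = ΔF/λ_P = 0.07435/0.1396 = 0.532 K.

0.53 K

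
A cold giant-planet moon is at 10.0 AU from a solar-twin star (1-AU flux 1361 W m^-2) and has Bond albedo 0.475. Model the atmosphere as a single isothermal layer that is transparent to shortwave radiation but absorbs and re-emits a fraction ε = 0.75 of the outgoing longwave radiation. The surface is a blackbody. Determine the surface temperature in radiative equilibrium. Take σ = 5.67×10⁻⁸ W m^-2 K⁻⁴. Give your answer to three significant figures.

84.3 K

Flux at the orbit: S = 1361/(10.0)² = 13.61 W m^-2.
At the top of the atmosphere, σT_e⁴ = S(1−α)/4 = 1.786 W m^-2, giving T_e = 74.92 K.
For a single slab of emissivity ε, T_s⁴ = 2T_e⁴/(2−ε); thus T_s = 74.92·(1.6)^(1/4) = 84.26 K.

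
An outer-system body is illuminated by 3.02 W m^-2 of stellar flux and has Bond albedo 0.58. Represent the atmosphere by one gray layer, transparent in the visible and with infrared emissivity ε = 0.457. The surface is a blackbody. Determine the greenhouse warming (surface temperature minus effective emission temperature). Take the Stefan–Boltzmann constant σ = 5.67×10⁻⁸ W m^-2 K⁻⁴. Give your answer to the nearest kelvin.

At the top of the atmosphere, σT_e⁴ = S(1−α)/4 = 0.3171 W m^-2, giving T_e = 48.63 K.
The surface balance (absorbed SW + ε·downward IR = σT_s⁴) with T_a⁴ = T_s⁴/2 reduces to T_s = T_e·[2/(2−ε)]^¼ = 51.89 K.
Greenhouse warming: T_s − T_e = 3.258 K.

3 K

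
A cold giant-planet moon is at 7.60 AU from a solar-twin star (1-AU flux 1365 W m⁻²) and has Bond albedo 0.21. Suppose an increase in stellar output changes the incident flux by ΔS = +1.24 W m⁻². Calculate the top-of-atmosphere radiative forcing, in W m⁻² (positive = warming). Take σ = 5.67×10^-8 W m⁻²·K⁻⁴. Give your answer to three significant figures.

By the inverse-square law, S = 1365/7.60² = 23.63 W m⁻².
Only a fraction (1−α) is absorbed and it's spread over 4πR², so ΔF = (1−α)ΔS/4 = 0.2449 W m⁻².

0.245 W m⁻²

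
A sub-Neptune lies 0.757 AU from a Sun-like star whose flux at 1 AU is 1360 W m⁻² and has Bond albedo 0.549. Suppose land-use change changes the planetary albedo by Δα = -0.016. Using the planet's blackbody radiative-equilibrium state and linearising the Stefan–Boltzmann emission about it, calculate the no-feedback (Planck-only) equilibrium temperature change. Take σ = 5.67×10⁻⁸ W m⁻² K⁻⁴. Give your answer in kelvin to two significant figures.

By the inverse-square law, S = 1360/0.757² = 2373 W m⁻².
Unperturbed T_e = [2373·(1−0.549)/(4σ)]^¼ = 262.1 K.
TOA radiative forcing: ΔF = −S·Δα/4 = −2373·(-0.016)/4 = 9.493 W m⁻².
The Planck feedback parameter is 4σT_e³ = 4.084 W m⁻²/K.
ΔT₀ = ΔF/λ_P = 9.493/4.084 = 2.32 K.

2.3 kelvin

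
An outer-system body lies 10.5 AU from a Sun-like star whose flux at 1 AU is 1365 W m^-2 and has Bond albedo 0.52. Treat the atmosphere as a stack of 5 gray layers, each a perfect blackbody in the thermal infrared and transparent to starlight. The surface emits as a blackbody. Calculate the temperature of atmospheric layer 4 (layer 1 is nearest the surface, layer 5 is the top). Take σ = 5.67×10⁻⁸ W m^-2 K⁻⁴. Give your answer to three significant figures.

85.1 K

Irradiance scales as 1/d², so S = 1365 W m^-2 × (1/10.5)² = 12.38 W m^-2.
OLR = S(1−α)/4 = 1.486 W m^-2; the top layer radiates at T_e = 71.55 K.
Each opaque layer satisfies 2T_j⁴ = T_{j−1}⁴ + T_{j+1}⁴, giving T_k⁴ = (N+1−k)T_e⁴.
With k = 4: T_4 = (5+1−4)^¼·71.55 K = 85.08 K.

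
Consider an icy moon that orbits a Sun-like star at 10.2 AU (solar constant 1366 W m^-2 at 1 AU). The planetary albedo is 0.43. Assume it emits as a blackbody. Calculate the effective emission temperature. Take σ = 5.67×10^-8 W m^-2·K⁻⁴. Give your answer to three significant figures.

75.8 kelvin

Flux at the orbit: S = 1366/(10.2)² = 13.13 W m^-2.
The planet absorbs (1−α)S over its disc πR² and re-emits over 4πR², so the mean absorbed flux is (1−0.43)·13.13/4 = 1.871 W m^-2.
In equilibrium σT⁴ equals this, so T = 75.79 K.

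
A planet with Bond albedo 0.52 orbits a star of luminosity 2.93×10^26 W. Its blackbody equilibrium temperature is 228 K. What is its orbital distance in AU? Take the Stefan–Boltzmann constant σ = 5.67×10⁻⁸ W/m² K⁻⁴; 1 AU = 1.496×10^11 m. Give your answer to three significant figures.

0.903 AU

Required flux: S = 4σT⁴/(1−α) = 1277 W/m².
From L = 4πd²S, d = √(2.93×10^26/(4π·1277)) = 1.351×10^11 m = 0.9033 AU.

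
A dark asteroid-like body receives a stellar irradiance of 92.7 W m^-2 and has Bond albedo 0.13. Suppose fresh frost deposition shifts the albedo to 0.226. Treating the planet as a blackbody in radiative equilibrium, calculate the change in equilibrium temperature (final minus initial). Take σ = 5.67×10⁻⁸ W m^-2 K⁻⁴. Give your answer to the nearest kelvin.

-4 K

Initial: T₁ = [S(1−0.13)/(4σ)]^(1/4) = 137.3 K.
With α = 0.226, T₂ = 133.4 K.
ΔT = T₂ − T₁ = -3.956 K.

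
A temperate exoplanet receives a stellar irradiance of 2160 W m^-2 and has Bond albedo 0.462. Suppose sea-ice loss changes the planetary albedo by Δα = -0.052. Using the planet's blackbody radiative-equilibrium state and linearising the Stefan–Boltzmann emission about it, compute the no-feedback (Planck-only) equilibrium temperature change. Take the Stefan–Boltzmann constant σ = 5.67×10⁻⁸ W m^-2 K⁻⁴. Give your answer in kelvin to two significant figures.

Reference equilibrium: T_e = [S(1−α)/(4σ)]^(1/4) = 267.5 K.
ΔF = −(S/4)Δα = −(2160/4)×(-0.052) = 28.08 W m^-2.
Planck response: λ_P = 4σT_e³ = 4·5.67×10⁻⁸·(267.5)³ = 4.343 W m^-2/K.
So ΔT₀ = 28.08/4.343 = 6.46 K.

6.5 K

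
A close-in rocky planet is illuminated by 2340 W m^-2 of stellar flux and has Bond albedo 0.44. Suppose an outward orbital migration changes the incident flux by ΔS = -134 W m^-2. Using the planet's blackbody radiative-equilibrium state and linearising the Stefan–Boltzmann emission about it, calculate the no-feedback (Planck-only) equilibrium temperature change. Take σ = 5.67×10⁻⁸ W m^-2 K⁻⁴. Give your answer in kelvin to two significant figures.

-3.9 K

Reference equilibrium: T_e = [S(1−α)/(4σ)]^(1/4) = 275.7 K.
Only a fraction (1−α) is absorbed and it's spread over 4πR², so ΔF = (1−α)ΔS/4 = -18.76 W m^-2.
The Planck feedback parameter is 4σT_e³ = 4.753 W m^-2/K.
ΔT₀ = ΔF/λ_P = -18.76/4.753 = -3.95 K.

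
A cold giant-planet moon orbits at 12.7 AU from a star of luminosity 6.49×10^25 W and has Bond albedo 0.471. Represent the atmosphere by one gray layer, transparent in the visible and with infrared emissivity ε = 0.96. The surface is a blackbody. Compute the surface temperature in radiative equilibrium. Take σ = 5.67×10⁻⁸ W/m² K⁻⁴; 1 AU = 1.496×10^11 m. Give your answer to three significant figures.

d = 12.7 × 1.496×10^11 m = 1.900×10^12 m.
S = L/(4πd²) = 1.431 W/m².
Effective emission temperature (TOA balance): σT_e⁴ = S(1−α)/4 = 0.1892 W/m² → T_e = 42.74 K.
Surface balance with a leaky layer gives σT_s⁴ = σT_e⁴·2/(2−ε), so T_s = T_e·[2/(2−0.96)]^(1/4) = 50.33 K.

50.3 kelvin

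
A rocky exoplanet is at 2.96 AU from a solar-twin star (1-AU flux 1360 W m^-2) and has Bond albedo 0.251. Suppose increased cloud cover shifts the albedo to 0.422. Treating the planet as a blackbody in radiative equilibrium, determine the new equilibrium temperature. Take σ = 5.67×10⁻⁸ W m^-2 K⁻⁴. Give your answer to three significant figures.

141 K

Flux at the orbit: S = 1360/(2.96)² = 155.2 W m^-2.
T₂ = [S(1−α₂)/(4σ)]^(1/4) = [155.2·0.578/(4σ)]^(1/4) = 141.0 K.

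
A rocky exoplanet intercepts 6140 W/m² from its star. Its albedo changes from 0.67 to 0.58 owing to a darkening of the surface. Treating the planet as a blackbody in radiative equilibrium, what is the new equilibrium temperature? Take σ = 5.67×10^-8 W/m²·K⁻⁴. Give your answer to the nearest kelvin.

327 K

With the new albedo, S(1−α₂)/4 = 644.7 W/m², so T₂ = 326.5 K.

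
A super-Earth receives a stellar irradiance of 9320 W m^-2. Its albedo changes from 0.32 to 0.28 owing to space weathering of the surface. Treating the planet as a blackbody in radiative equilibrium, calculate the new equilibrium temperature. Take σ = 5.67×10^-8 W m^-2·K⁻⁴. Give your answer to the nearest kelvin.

415 K

New equilibrium: T₂ = [(1−0.28)·9320/(4σ)]^(1/4) = 414.7 K.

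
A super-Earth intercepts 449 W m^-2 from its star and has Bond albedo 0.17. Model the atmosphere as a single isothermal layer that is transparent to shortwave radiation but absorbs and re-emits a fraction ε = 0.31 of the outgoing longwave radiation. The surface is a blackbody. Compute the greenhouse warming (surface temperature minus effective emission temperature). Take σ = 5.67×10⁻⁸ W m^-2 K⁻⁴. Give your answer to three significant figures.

8.66 K

At the top of the atmosphere, σT_e⁴ = S(1−α)/4 = 93.17 W m^-2, giving T_e = 201.3 K.
The surface balance (absorbed SW + ε·downward IR = σT_s⁴) with T_a⁴ = T_s⁴/2 reduces to T_s = T_e·[2/(2−ε)]^¼ = 210.0 K.
Greenhouse warming: T_s − T_e = 8.658 K.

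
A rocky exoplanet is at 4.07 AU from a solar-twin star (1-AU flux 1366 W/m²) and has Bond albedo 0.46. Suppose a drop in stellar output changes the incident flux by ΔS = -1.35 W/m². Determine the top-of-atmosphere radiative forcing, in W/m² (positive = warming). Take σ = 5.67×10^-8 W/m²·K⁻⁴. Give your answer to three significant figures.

Flux at the orbit: S = 1366/(4.07)² = 82.46 W/m².
Only a fraction (1−α) is absorbed and it's spread over 4πR², so ΔF = (1−α)ΔS/4 = -0.1823 W/m².

-0.182 W/m²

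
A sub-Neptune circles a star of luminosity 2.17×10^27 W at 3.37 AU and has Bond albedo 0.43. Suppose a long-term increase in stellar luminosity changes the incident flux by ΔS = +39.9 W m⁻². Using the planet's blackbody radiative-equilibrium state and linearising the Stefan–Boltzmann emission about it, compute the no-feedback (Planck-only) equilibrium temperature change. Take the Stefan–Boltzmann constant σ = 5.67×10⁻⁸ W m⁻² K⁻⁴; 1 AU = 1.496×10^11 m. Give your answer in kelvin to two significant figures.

3.0 K

d = 3.37 × 1.496×10^11 m = 5.042×10^11 m.
Flux at the orbit: S = L/(4πd²) = 2.17×10^27/(4π·(5.04×10^11)²) = 679.4 W m⁻².
Reference equilibrium: T_e = [S(1−α)/(4σ)]^(1/4) = 203.3 K.
ΔF = Δ[S(1−α)]/4 = (1−0.43)·+39.9/4 = 5.686 W m⁻².
Planck response: λ_P = 4σT_e³ = 4·5.67×10⁻⁸·(203.3)³ = 1.905 W m⁻²/K.
ΔT₀ = ΔF/λ_P = 5.686/1.905 = 2.98 K.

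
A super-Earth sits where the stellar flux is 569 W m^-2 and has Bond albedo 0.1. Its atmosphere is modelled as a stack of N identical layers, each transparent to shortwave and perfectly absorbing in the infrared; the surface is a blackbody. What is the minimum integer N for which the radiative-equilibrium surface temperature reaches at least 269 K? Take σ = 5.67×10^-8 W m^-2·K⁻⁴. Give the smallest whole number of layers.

The effective emission temperature is T_e = [S(1−α)/(4σ)]^¼ = 218.0 K.
Need (N+1)T_e⁴ ≥ T_s⁴, i.e. N+1 ≥ (269/218.0)⁴ = 2.319.
Rounding up, N = 2.

2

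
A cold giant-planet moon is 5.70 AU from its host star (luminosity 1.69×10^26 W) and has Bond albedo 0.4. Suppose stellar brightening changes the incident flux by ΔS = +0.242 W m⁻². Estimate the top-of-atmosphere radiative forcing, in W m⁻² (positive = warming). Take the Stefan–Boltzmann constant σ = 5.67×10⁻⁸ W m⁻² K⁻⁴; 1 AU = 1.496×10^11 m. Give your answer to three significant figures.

d = 5.70 × 1.496×10^11 m = 8.527×10^11 m.
Spreading L over a sphere of radius d: S = 1.69×10^26/(4π·8.53×10^11²) = 18.50 W m⁻².
Only a fraction (1−α) is absorbed and it's spread over 4πR², so ΔF = (1−α)ΔS/4 = 0.03630 W m⁻².

0.0363 W m⁻²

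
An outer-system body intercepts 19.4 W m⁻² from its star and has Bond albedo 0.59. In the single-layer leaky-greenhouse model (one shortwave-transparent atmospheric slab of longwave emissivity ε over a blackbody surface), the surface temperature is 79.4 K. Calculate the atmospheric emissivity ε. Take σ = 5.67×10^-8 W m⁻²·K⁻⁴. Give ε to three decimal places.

Effective temperature: T_e = [S(1−α)/(4σ)]^(1/4) = 76.95 K.
Since (2−ε)/2 = (T_e/T_s)⁴ = 0.8824, ε = 0.2352.

0.235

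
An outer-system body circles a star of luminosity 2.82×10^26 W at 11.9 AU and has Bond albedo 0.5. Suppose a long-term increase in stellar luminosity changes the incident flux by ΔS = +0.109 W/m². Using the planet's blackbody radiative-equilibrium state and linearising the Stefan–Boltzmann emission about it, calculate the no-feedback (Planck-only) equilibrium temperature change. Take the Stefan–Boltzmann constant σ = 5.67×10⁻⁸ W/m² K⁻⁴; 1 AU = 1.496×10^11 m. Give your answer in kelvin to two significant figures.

0.24 K

d = 11.9 × 1.496×10^11 m = 1.780×10^12 m.
Flux at the orbit: S = L/(4πd²) = 2.82×10^26/(4π·(1.78×10^12)²) = 7.081 W/m².
The baseline emission temperature is T_e = 62.86 K.
Only a fraction (1−α) is absorbed and it's spread over 4πR², so ΔF = (1−α)ΔS/4 = 0.01362 W/m².
Linearising σT⁴ gives d(σT⁴)/dT = 4σT_e³ = 0.05632 W/m² per K.
ΔT₀ = ΔF/λ_P = 0.01362/0.05632 = 0.242 K.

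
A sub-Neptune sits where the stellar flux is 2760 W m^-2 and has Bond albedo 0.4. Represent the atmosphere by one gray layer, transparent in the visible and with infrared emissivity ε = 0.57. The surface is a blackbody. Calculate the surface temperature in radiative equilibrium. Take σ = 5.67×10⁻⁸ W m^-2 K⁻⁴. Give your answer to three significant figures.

318 K

Effective emission temperature (TOA balance): σT_e⁴ = S(1−α)/4 = 414.0 W m^-2 → T_e = 292.3 K.
Surface balance with a leaky layer gives σT_s⁴ = σT_e⁴·2/(2−ε), so T_s = T_e·[2/(2−0.57)]^(1/4) = 317.9 K.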